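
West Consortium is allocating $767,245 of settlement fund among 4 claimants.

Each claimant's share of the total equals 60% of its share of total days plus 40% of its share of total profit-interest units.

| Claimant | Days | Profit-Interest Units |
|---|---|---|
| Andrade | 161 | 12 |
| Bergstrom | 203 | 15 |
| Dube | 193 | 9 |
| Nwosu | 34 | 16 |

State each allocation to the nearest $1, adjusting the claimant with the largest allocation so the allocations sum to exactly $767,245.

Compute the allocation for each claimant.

Andrade: $196,230 · Bergstrom: $246,651 · Dube: $203,450 · Nwosu: $120,914

Days total 591; profit-interest units total 52.
Combined weights (60% days + 40% profit-interest units): Andrade 0.2558; Bergstrom 0.3215; Dube 0.2652; Nwosu 0.1576.
Pro-rata amounts: Andrade 196,230.17; Bergstrom 246,650.84; Dube 203,450.25; Nwosu 120,913.74.
At nearest $1: Andrade $196,230; Bergstrom $246,651; Dube $203,450; Nwosu $120,914. Sum = $767,245.
Rounded total matches; no reconciliation needed.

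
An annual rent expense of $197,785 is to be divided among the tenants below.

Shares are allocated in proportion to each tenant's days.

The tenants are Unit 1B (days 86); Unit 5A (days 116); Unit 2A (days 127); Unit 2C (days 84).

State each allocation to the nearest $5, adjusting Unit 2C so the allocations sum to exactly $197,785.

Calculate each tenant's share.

Days total: 413.
Unrounded shares: Unit 1B 86/413 × $197,785 = 41,185.25; Unit 5A 116/413 × $197,785 = 55,552.20; Unit 2A 127/413 × $197,785 = 60,820.08; Unit 2C 84/413 × $197,785 = 40,227.46.
At nearest $5: Unit 1B $41,185; Unit 5A $55,550; Unit 2A $60,820; Unit 2C $40,225. Sum = $197,780.
Difference $197,785 − $197,780 = +$5 applied to Unit 2C: Unit 2C becomes $40,230.

Unit 1B: $41,185; Unit 5A: $55,550; Unit 2A: $60,820; Unit 2C: $40,230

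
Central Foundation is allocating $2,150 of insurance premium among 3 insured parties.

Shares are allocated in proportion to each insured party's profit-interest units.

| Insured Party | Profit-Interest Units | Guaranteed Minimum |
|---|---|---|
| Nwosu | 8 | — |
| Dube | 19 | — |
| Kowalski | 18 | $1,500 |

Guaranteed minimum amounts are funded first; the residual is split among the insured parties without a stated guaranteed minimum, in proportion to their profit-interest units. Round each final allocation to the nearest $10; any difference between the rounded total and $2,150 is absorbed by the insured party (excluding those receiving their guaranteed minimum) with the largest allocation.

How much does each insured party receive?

Nwosu: $190; Dube: $460; Kowalski: $1,500

Minimums first: Kowalski $1,500. Balance $650.
Balance split over remaining profit-interest units 27: Nwosu 192.59 → $190; Dube 457.41 → $460.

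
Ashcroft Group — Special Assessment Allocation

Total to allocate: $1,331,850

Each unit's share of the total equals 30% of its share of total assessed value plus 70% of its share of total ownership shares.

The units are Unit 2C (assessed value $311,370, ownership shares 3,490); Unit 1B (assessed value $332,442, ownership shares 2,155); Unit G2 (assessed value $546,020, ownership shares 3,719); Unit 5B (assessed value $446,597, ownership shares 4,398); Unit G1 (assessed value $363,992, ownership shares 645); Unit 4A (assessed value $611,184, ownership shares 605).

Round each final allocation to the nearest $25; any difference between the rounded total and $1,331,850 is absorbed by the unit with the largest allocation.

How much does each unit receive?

Unit 2C: $264,375 | Unit 1B: $184,700 | Unit G2: $314,500 | Unit 5B: $341,450 | Unit G1: $95,750 | Unit 4A: $131,075

Totals — assessed value 2,611,605, ownership shares 15,012.
Combined weights (30% assessed value + 70% ownership shares): Unit 2C 0.1985; Unit 1B 0.1387; Unit G2 0.2361; Unit 5B 0.2564; Unit G1 0.0719; Unit 4A 0.0984.
Pro-rata amounts: Unit 2C 264,377.74; Unit 1B 184,693.66; Unit G2 314,499.00; Unit 5B 341,456.21; Unit G1 95,744.55; Unit 4A 131,078.85.
Rounded to nearest $25: Unit 2C $264,375; Unit 1B $184,700; Unit G2 $314,500; Unit 5B $341,450; Unit G1 $95,750; Unit 4A $131,075. Sum = $1,331,850.
No rounding difference to absorb.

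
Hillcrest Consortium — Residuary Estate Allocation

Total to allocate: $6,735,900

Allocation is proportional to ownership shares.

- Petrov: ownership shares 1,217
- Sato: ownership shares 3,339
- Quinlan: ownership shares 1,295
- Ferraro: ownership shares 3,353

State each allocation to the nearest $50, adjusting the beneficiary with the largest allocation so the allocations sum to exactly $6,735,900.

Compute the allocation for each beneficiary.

Petrov: $890,650; Sato: $2,443,650; Quinlan: $947,750; Ferraro: $2,453,850

Sum of ownership shares: 9,204.
Pro-rata amounts: Petrov 1,217/9,204 × $6,735,900 = 890,655.18; Sato 3,339/9,204 × $6,735,900 = 2,443,629.95; Quinlan 1,295/9,204 × $6,735,900 = 947,739.08; Ferraro 3,353/9,204 × $6,735,900 = 2,453,875.78.
At nearest $50: Petrov $890,650; Sato $2,443,650; Quinlan $947,750; Ferraro $2,453,900. Sum = $6,735,950.
Difference $6,735,900 − $6,735,950 = −$50 applied to largest allocation (Ferraro): Ferraro becomes $2,453,850.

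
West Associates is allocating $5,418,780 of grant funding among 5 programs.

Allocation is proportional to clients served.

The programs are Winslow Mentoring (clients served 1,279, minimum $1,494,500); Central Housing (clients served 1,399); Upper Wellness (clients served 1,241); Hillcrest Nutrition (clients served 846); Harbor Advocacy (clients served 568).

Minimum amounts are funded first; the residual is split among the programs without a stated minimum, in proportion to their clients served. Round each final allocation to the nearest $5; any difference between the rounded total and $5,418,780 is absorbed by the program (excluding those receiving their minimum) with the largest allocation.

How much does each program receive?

Fund the minimums — Winslow Mentoring $1,494,500. Residual $3,924,280.
Residual split over remaining clients served 4,054: Central Housing 1,354,234.76 → $1,354,235; Upper Wellness 1,201,290.45 → $1,201,290; Hillcrest Nutrition 818,929.67 → $818,930; Harbor Advocacy 549,825.12 → $549,825.

Winslow Mentoring: $1,494,500; Central Housing: $1,354,235; Upper Wellness: $1,201,290; Hillcrest Nutrition: $818,930; Harbor Advocacy: $549,825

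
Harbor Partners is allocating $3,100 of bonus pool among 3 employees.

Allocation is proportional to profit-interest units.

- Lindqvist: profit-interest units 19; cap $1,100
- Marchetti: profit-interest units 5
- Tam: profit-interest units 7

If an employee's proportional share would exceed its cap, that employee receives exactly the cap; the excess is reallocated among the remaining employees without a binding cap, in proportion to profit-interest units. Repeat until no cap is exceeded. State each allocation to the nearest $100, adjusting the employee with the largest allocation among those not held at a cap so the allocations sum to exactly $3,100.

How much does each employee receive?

Combined profit-interest units = 31.
Unconstrained shares: Lindqvist 1,900.00; Marchetti 500.00; Tam 700.00.
Cap binds for Lindqvist ($1,100); residual $2,000 reallocated over remaining profit-interest units 12.
Shares after redistribution: Marchetti 833.33 → $800; Tam 1,166.67 → $1,200.

Lindqvist: $1,100 · Marchetti: $800 · Tam: $1,200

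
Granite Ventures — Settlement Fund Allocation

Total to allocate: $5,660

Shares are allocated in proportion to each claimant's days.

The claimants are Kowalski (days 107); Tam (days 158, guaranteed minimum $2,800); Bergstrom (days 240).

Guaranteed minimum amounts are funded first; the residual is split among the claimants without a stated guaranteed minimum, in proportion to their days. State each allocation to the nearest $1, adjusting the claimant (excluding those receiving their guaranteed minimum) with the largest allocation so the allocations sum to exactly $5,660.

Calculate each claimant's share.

Kowalski: $882 | Tam: $2,800 | Bergstrom: $1,978

Guaranteed amounts: Tam $2,800. Residual $2,860.
Residual split over remaining days 347: Kowalski 881.90 → $882; Bergstrom 1,978.10 → $1,978.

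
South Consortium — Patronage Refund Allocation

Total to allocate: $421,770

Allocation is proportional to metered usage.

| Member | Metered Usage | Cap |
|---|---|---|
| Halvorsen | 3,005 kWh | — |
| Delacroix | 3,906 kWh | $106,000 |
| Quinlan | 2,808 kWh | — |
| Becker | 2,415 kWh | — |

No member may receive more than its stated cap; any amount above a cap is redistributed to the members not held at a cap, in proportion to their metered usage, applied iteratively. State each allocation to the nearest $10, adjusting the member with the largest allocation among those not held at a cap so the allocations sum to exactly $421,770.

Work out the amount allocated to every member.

Metered usage total: 12,134.
Pro-rata shares before constraints: Halvorsen 104,451.86; Delacroix 135,770.04; Quinlan 97,604.27; Becker 83,943.84.
Held at cap: Delacroix ($106,000); remaining pool $315,770 reallocated over remaining metered usage 8,228.
Redistributed shares: Halvorsen 115,324.36 → $115,320; Quinlan 107,764.00 → $107,760; Becker 92,681.64 → $92,680.
Rounding difference +$10 applied to Halvorsen → $115,330.

Halvorsen: $115,330 · Delacroix: $106,000 · Quinlan: $107,760 · Becker: $92,680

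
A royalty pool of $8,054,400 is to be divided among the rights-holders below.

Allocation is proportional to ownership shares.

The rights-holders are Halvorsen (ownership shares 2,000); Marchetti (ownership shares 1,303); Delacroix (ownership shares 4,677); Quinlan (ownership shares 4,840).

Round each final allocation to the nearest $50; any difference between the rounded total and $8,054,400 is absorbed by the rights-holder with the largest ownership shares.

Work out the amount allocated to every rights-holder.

Halvorsen: $1,256,550 · Marchetti: $818,650 · Delacroix: $2,938,400 · Quinlan: $3,040,800

Total ownership shares = 2,000 + 1,303 + 4,677 + 4,840 = 12,820.
Raw shares: Halvorsen 1,256,536.66; Marchetti 818,633.63; Delacroix 2,938,410.98; Quinlan 3,040,818.72.
Rounded to nearest $50: Halvorsen $1,256,550; Marchetti $818,650; Delacroix $2,938,400; Quinlan $3,040,800. Sum = $8,054,400.
Sum already equals the total — no adjustment.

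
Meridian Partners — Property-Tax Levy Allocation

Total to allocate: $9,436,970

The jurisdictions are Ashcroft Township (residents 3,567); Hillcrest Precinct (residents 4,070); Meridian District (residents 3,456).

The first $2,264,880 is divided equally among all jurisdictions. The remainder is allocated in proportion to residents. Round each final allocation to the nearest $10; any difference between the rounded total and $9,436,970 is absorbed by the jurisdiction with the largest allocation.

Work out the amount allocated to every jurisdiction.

Ashcroft Township: $3,061,180 | Hillcrest Precinct: $3,386,380 | Meridian District: $2,989,410

$2,264,880 shared equally gives $754,960 per jurisdiction.
Remainder $7,172,090 by residents (total 11,093): Ashcroft Township 2,306,215.18 → $2,306,220; Hillcrest Precinct 2,631,425.79 → $2,631,430; Meridian District 2,234,449.03 → $2,234,450.
Rounding difference −$10 on remainder applied to Hillcrest Precinct.
Totals: Ashcroft Township $754,960 + $2,306,220 = $3,061,180; Hillcrest Precinct $754,960 + $2,631,420 = $3,386,380; Meridian District $754,960 + $2,234,450 = $2,989,410.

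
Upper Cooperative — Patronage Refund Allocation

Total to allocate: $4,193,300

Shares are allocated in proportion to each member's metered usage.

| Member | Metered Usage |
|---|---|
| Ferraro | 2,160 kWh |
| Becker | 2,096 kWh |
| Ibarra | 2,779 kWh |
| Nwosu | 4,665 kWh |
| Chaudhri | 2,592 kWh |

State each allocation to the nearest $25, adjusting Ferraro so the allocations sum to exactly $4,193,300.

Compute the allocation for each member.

Ferraro: $633,725 · Becker: $614,975 · Ibarra: $815,375 · Nwosu: $1,368,725 · Chaudhri: $760,500

Metered usage total: 14,292.
Unrounded shares: Ferraro 2,160/14,292 × $4,193,300 = 633,748.11; Becker 2,096/14,292 × $4,193,300 = 614,970.39; Ibarra 2,779/14,292 × $4,193,300 = 815,363.89; Nwosu 4,665/14,292 × $4,193,300 = 1,368,719.88; Chaudhri 2,592/14,292 × $4,193,300 = 760,497.73.
At nearest $25: Ferraro $633,750; Becker $614,975; Ibarra $815,375; Nwosu $1,368,725; Chaudhri $760,500. Sum = $4,193,325.
Difference $4,193,300 − $4,193,325 = −$25 applied to Ferraro: Ferraro becomes $633,725.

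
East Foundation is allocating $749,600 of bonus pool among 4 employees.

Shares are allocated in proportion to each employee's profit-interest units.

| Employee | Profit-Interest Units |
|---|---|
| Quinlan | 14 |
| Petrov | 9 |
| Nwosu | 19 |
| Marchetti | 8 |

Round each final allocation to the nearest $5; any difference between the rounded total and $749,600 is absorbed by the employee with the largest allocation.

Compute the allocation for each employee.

Quinlan: $209,890 · Petrov: $134,930 · Nwosu: $284,845 · Marchetti: $119,935

Combined profit-interest units = 50.
Proportional shares: Quinlan 14/50 × $749,600 = 209,888.00; Petrov 9/50 × $749,600 = 134,928.00; Nwosu 19/50 × $749,600 = 284,848.00; Marchetti 8/50 × $749,600 = 119,936.00.
After rounding ($5): Quinlan $209,890; Petrov $134,930; Nwosu $284,850; Marchetti $119,935. Sum = $749,605.
Difference $749,600 − $749,605 = −$5 applied to largest allocation (Nwosu): Nwosu becomes $284,845.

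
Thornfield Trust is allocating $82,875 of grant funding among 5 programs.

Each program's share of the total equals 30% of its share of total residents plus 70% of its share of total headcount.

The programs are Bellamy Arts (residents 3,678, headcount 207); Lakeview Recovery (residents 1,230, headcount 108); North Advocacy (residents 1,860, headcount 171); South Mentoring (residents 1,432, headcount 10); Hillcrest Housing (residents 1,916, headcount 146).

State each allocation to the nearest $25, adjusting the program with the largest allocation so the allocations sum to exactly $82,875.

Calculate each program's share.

Bellamy Arts: $27,750 | Lakeview Recovery: $12,775 | North Advocacy: $20,025 | South Mentoring: $4,425 | Hillcrest Housing: $17,900

Residents total 10,116; headcount total 642.
Blended shares (30% residents + 70% headcount): Bellamy Arts 0.3348; Lakeview Recovery 0.1542; North Advocacy 0.2416; South Mentoring 0.0534; Hillcrest Housing 0.2160.
Pro-rata amounts: Bellamy Arts 27,744.53; Lakeview Recovery 12,782.13; North Advocacy 20,023.32; South Mentoring 4,423.11; Hillcrest Housing 17,901.90.
Rounded to nearest $25: Bellamy Arts $27,750; Lakeview Recovery $12,775; North Advocacy $20,025; South Mentoring $4,425; Hillcrest Housing $17,900. Sum = $82,875.
Rounded total matches; no reconciliation needed.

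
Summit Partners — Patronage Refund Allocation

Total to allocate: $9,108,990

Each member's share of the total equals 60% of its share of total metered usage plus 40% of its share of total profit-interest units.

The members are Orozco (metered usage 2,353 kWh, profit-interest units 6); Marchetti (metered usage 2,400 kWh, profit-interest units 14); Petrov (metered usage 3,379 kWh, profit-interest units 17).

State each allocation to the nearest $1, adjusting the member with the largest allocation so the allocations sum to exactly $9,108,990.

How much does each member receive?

Orozco: $2,172,269 · Marchetti: $2,991,662 · Petrov: $3,945,059

Totals — metered usage 8,132, profit-interest units 37.
Combined weights (60% metered usage + 40% profit-interest units): Orozco 0.2385; Marchetti 0.3284; Petrov 0.4331.
Raw shares: Orozco 2,172,269.06; Marchetti 2,991,661.59; Petrov 3,945,059.36.
Rounded to nearest $1: Orozco $2,172,269; Marchetti $2,991,662; Petrov $3,945,059. Sum = $9,108,990.
Sum already equals the total — no adjustment.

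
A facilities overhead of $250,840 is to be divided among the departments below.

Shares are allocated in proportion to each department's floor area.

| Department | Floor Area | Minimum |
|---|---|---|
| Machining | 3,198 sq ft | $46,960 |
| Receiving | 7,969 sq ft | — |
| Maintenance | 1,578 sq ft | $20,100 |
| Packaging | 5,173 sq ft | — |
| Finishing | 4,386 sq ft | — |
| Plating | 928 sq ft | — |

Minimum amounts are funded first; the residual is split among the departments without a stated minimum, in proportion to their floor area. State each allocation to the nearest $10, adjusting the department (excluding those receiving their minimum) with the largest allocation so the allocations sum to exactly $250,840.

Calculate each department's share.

Minimums first: Machining $46,960; Maintenance $20,100. Balance $183,780.
Balance split over remaining floor area 18,456: Receiving 79,353.21 → $79,350; Packaging 51,511.38 → $51,510; Finishing 43,674.64 → $43,670; Plating 9,240.78 → $9,240.
Rounding difference +$10 applied to Receiving → $79,360.

Machining: $46,960 · Receiving: $79,360 · Maintenance: $20,100 · Packaging: $51,510 · Finishing: $43,670 · Plating: $9,240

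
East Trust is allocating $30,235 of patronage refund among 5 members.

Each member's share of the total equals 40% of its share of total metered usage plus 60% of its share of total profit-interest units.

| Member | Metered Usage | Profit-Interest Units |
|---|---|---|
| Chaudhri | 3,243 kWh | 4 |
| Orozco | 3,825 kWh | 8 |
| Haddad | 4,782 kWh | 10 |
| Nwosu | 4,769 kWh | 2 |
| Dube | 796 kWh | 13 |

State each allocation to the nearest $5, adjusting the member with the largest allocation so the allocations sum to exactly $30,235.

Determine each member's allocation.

Chaudhri: $4,215; Orozco: $6,580; Haddad: $8,225; Nwosu: $4,290; Dube: $6,925

Totals — metered usage 17,415, profit-interest units 37.
Blended shares (40% metered usage + 60% profit-interest units): Chaudhri 0.1394; Orozco 0.2176; Haddad 0.2720; Nwosu 0.1420; Dube 0.2291.
Pro-rata amounts: Chaudhri 4,213.32; Orozco 6,578.68; Haddad 8,223.87; Nwosu 4,292.47; Dube 6,926.65.
At nearest $5: Chaudhri $4,215; Orozco $6,580; Haddad $8,225; Nwosu $4,290; Dube $6,925. Sum = $30,235.
Rounded total matches; no reconciliation needed.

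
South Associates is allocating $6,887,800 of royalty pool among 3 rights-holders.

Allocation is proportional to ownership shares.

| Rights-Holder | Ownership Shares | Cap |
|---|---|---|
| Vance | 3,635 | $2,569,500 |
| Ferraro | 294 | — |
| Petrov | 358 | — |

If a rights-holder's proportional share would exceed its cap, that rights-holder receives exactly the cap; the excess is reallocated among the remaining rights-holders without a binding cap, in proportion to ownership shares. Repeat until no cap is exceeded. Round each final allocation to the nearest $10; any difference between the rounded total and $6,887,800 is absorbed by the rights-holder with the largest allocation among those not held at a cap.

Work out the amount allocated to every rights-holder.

Ownership shares total: 4,287.
Proportional shares (ignoring caps): Vance 5,840,250.29; Ferraro 472,361.37; Petrov 575,188.34.
Held at cap: Vance ($2,569,500); residual $4,318,300 reallocated over remaining ownership shares 652.
Shares after redistribution: Ferraro 1,947,208.90 → $1,947,210; Petrov 2,371,091.10 → $2,371,090.

Vance: $2,569,500; Ferraro: $1,947,210; Petrov: $2,371,090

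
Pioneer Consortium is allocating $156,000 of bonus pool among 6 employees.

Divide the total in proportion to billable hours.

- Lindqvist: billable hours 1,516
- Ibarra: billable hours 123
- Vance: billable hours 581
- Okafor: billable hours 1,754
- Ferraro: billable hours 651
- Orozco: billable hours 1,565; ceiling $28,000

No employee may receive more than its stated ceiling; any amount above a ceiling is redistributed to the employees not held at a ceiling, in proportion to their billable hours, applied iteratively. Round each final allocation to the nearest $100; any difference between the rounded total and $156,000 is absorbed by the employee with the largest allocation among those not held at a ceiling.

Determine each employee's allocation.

Lindqvist: $42,000 · Ibarra: $3,400 · Vance: $16,100 · Okafor: $48,500 · Ferraro: $18,000 · Orozco: $28,000

Total billable hours = 6,190.
Unconstrained shares: Lindqvist 38,206.14; Ibarra 3,099.84; Vance 14,642.33; Okafor 44,204.20; Ferraro 16,406.46; Orozco 39,441.03.
Cap binds for Orozco ($28,000); balance $128,000 reallocated over remaining billable hours 4,625.
Shares after redistribution: Lindqvist 41,956.32 → $42,000; Ibarra 3,404.11 → $3,400; Vance 16,079.57 → $16,100; Okafor 48,543.14 → $48,500; Ferraro 18,016.86 → $18,000.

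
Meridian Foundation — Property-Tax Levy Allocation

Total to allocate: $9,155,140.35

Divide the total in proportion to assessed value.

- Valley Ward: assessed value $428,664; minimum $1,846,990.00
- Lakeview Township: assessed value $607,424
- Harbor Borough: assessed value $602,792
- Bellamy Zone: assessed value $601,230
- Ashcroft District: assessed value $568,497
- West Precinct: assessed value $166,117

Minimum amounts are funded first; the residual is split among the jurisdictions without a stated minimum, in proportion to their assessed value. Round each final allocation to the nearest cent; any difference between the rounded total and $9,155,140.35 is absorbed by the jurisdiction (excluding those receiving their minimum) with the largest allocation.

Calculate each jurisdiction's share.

Minimums first: Valley Ward $1,846,990.00. Residual $7,308,150.35.
Residual split over remaining assessed value 2,546,060: Lakeview Township 1,743,535.4698 → $1,743,535.47; Harbor Borough 1,730,239.8866 → $1,730,239.89; Bellamy Zone 1,725,756.3588 → $1,725,756.36; Ashcroft District 1,631,800.3305 → $1,631,800.33; West Precinct 476,818.3042 → $476,818.30.

Valley Ward: $1,846,990.00 | Lakeview Township: $1,743,535.47 | Harbor Borough: $1,730,239.89 | Bellamy Zone: $1,725,756.36 | Ashcroft District: $1,631,800.33 | West Precinct: $476,818.30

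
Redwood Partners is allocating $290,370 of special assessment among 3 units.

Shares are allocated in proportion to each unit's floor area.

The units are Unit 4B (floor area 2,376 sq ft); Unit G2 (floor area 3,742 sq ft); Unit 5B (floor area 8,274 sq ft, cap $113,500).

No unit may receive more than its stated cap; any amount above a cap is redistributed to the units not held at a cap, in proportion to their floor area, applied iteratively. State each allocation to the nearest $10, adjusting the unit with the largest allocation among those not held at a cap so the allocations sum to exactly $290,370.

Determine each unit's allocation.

Unit 4B: $68,690 · Unit G2: $108,180 · Unit 5B: $113,500

Total floor area = 14,392.
Pro-rata shares before constraints: Unit 4B 47,937.68; Unit G2 75,497.81; Unit 5B 166,934.50.
Cap binds for Unit 5B ($113,500); residual $176,870 reallocated over remaining floor area 6,118.
Remaining shares: Unit 4B 68,689.62 → $68,690; Unit G2 108,180.38 → $108,180.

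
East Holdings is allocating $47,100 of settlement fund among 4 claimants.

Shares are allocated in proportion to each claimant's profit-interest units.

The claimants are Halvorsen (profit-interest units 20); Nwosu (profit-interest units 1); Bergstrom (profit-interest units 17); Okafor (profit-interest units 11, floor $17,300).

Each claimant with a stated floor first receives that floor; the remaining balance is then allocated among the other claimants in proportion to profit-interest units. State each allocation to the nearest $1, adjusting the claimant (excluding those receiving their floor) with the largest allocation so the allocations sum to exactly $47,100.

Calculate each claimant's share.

Guaranteed amounts: Okafor $17,300. Residual $29,800.
Residual split over remaining profit-interest units 38: Halvorsen 15,684.21 → $15,684; Nwosu 784.21 → $784; Bergstrom 13,331.58 → $13,332.

Halvorsen: $15,684; Nwosu: $784; Bergstrom: $13,332; Okafor: $17,300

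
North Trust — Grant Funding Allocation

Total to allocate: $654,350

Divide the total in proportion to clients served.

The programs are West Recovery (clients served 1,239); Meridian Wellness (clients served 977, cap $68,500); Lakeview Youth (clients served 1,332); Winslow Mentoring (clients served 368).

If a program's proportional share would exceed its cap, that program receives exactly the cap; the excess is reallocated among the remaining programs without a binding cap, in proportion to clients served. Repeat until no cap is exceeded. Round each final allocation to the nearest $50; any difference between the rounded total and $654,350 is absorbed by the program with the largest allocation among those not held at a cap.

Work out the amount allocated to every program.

Combined clients served = 3,916.
Pro-rata shares before constraints: West Recovery 207,032.60; Meridian Wellness 163,253.31; Lakeview Youth 222,572.57; Winslow Mentoring 61,491.52.
Capped: Meridian Wellness ($68,500); remaining pool $585,850 reallocated over remaining clients served 2,939.
Remaining shares: West Recovery 246,977.93 → $247,000; Lakeview Youth 265,516.23 → $265,500; Winslow Mentoring 73,355.84 → $73,350.

West Recovery: $247,000 | Meridian Wellness: $68,500 | Lakeview Youth: $265,500 | Winslow Mentoring: $73,350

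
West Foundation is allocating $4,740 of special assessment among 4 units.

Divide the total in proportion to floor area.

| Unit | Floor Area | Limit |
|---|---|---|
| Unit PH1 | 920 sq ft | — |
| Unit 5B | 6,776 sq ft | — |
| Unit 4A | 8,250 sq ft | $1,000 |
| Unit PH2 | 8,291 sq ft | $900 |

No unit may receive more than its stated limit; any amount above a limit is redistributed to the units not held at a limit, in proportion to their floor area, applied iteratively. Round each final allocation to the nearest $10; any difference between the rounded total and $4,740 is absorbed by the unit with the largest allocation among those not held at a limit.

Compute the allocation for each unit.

Sum of floor area: 24,237.
Unconstrained shares: Unit PH1 179.92; Unit 5B 1,325.17; Unit 4A 1,613.44; Unit PH2 1,621.46.
Capped: Unit 4A ($1,000), Unit PH2 ($900); remaining pool $2,840 reallocated over remaining floor area 7,696.
Shares after redistribution: Unit PH1 339.50 → $340; Unit 5B 2,500.50 → $2,500.

Unit PH1: $340 · Unit 5B: $2,500 · Unit 4A: $1,000 · Unit PH2: $900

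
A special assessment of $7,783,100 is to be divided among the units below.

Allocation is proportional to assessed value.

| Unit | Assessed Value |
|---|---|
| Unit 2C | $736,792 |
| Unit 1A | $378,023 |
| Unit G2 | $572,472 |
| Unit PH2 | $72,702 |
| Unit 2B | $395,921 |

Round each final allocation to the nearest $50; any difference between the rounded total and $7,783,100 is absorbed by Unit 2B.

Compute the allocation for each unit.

Unit 2C: $2,659,900 · Unit 1A: $1,364,700 · Unit G2: $2,066,700 · Unit PH2: $262,450 · Unit 2B: $1,429,350

Assessed value total: 2,155,910.
Pro-rata amounts: Unit 2C 736,792/2,155,910 × $7,783,100 = 2,659,909.65; Unit 1A 378,023/2,155,910 × $7,783,100 = 1,364,709.48; Unit G2 572,472/2,155,910 × $7,783,100 = 2,066,694.26; Unit PH2 72,702/2,155,910 × $7,783,100 = 262,463.15; Unit 2B 395,921/2,155,910 × $7,783,100 = 1,429,323.46.
Rounded to nearest $50: Unit 2C $2,659,900; Unit 1A $1,364,700; Unit G2 $2,066,700; Unit PH2 $262,450; Unit 2B $1,429,300. Sum = $7,783,050.
Difference $7,783,100 − $7,783,050 = +$50 applied to Unit 2B: Unit 2B becomes $1,429,350.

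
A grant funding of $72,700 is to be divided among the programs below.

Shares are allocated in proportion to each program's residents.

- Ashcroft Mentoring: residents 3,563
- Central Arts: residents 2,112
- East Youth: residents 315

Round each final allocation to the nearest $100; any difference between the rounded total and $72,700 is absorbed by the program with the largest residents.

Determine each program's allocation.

Ashcroft Mentoring: $43,300; Central Arts: $25,600; East Youth: $3,800

Combined residents = 5,990.
Unrounded shares: Ashcroft Mentoring 3,563/5,990 × $72,700 = 43,243.76; Central Arts 2,112/5,990 × $72,700 = 25,633.12; East Youth 315/5,990 × $72,700 = 3,823.12.
After rounding ($100): Ashcroft Mentoring $43,200; Central Arts $25,600; East Youth $3,800. Sum = $72,600.
Difference $72,700 − $72,600 = +$100 applied to largest residents (Ashcroft Mentoring): Ashcroft Mentoring becomes $43,300.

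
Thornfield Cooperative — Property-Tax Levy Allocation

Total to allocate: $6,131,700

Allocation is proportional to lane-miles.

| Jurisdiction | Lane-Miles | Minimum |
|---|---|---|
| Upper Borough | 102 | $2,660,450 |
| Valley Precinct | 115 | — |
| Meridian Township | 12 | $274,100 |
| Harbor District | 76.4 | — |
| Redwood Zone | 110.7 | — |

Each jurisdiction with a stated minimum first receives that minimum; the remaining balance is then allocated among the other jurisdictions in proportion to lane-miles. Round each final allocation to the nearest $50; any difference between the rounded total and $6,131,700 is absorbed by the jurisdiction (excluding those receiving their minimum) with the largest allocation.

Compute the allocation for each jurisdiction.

Fund the minimums — Upper Borough $2,660,450; Meridian Township $274,100. Remaining pool $3,197,150.
Remaining pool split over remaining lane-miles 302.1: Valley Precinct 1,217,054.78 → $1,217,050; Harbor District 808,547.70 → $808,550; Redwood Zone 1,171,547.52 → $1,171,550.

Upper Borough: $2,660,450 | Valley Precinct: $1,217,050 | Meridian Township: $274,100 | Harbor District: $808,550 | Redwood Zone: $1,171,550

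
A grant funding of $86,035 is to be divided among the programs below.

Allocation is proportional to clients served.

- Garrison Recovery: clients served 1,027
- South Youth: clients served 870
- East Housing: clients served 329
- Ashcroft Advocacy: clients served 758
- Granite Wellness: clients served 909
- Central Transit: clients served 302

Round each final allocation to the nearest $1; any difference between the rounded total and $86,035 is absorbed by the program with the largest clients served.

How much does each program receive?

Combined clients served = 4,195.
Pro-rata amounts: Garrison Recovery 1,027/4,195 × $86,035 = 21,062.68; South Youth 870/4,195 × $86,035 = 17,842.78; East Housing 329/4,195 × $86,035 = 6,747.44; Ashcroft Advocacy 758/4,195 × $86,035 = 15,545.78; Granite Wellness 909/4,195 × $86,035 = 18,642.63; Central Transit 302/4,195 × $86,035 = 6,193.70.
At nearest $1: Garrison Recovery $21,063; South Youth $17,843; East Housing $6,747; Ashcroft Advocacy $15,546; Granite Wellness $18,643; Central Transit $6,194. Sum = $86,036.
Difference $86,035 − $86,036 = −$1 applied to largest clients served (Garrison Recovery): Garrison Recovery becomes $21,062.

Garrison Recovery: $21,062 · South Youth: $17,843 · East Housing: $6,747 · Ashcroft Advocacy: $15,546 · Granite Wellness: $18,643 · Central Transit: $6,194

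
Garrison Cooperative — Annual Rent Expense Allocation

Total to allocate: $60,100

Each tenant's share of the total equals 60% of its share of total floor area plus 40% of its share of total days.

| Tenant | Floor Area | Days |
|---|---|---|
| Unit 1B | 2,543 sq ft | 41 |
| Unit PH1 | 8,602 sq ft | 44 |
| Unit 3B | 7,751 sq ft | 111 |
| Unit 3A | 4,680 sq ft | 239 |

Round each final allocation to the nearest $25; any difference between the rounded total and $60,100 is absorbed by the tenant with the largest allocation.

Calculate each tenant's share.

Totals — floor area 23,576, days 435.
Combined weights (60% floor area + 40% days): Unit 1B 0.1024; Unit PH1 0.2594; Unit 3B 0.2993; Unit 3A 0.3389.
Raw shares: Unit 1B 6,155.41; Unit PH1 15,588.58; Unit 3B 17,989.67; Unit 3A 20,366.34.
After rounding ($25): Unit 1B $6,150; Unit PH1 $15,600; Unit 3B $18,000; Unit 3A $20,375. Sum = $60,125.
Difference $60,100 − $60,125 = −$25 applied to largest allocation (Unit 3A): Unit 3A becomes $20,350.

Unit 1B: $6,150 · Unit PH1: $15,600 · Unit 3B: $18,000 · Unit 3A: $20,350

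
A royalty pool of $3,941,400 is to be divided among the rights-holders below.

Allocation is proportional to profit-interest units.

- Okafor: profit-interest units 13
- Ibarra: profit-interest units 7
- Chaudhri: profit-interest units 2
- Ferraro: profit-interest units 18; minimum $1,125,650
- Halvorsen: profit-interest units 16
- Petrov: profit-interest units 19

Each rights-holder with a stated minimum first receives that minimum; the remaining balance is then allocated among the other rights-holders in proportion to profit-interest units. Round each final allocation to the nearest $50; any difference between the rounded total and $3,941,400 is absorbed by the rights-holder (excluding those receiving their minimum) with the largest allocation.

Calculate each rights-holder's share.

Okafor: $642,200; Ibarra: $345,800; Chaudhri: $98,800; Ferraro: $1,125,650; Halvorsen: $790,400; Petrov: $938,550

Minimums first: Ferraro $1,125,650. Residual $2,815,750.
Residual split over remaining profit-interest units 57: Okafor 642,188.60 → $642,200; Ibarra 345,793.86 → $345,800; Chaudhri 98,798.25 → $98,800; Halvorsen 790,385.96 → $790,400; Petrov 938,583.33 → $938,600.
Rounding difference −$50 applied to Petrov → $938,550.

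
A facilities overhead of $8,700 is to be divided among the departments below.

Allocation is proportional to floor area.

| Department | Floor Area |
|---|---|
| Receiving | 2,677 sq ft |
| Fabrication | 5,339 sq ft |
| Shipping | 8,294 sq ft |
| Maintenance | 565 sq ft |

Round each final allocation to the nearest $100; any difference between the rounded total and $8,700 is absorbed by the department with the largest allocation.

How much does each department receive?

Floor area total: 16,875.
Raw shares: Receiving 2,677/16,875 × $8,700 = 1,380.14; Fabrication 5,339/16,875 × $8,700 = 2,752.55; Shipping 8,294/16,875 × $8,700 = 4,276.02; Maintenance 565/16,875 × $8,700 = 291.29.
At nearest $100: Receiving $1,400; Fabrication $2,800; Shipping $4,300; Maintenance $300. Sum = $8,800.
Difference $8,700 − $8,800 = −$100 applied to largest allocation (Shipping): Shipping becomes $4,200.

Receiving: $1,400 | Fabrication: $2,800 | Shipping: $4,200 | Maintenance: $300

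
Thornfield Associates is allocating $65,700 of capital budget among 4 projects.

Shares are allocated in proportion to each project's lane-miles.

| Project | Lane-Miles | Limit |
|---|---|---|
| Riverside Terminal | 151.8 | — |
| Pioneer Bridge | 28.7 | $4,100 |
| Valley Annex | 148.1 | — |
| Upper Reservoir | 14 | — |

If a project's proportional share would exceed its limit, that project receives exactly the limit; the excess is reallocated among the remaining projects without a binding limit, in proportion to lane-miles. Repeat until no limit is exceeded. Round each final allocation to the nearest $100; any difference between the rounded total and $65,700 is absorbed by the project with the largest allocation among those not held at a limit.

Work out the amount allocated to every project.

Combined lane-miles = 342.6.
Unconstrained shares: Riverside Terminal 29,110.51; Pioneer Bridge 5,503.77; Valley Annex 28,400.96; Upper Reservoir 2,684.76.
Held at cap: Pioneer Bridge ($4,100); balance $61,600 reallocated over remaining lane-miles 313.9.
Redistributed shares: Riverside Terminal 29,789.36 → $29,800; Valley Annex 29,063.27 → $29,100; Upper Reservoir 2,747.37 → $2,700.

Riverside Terminal: $29,800 | Pioneer Bridge: $4,100 | Valley Annex: $29,100 | Upper Reservoir: $2,700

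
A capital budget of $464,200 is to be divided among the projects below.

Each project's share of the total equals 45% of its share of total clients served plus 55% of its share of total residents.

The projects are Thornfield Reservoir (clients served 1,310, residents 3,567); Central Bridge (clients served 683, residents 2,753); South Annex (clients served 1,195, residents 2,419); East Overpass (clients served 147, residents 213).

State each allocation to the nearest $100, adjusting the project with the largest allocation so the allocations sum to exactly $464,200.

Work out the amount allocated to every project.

Thornfield Reservoir: $183,800 | Central Bridge: $121,300 | South Annex: $143,800 | East Overpass: $15,300

Totals — clients served 3,335, residents 8,952.
Composite weights (45% clients served + 55% residents): Thornfield Reservoir 0.3959; Central Bridge 0.2613; South Annex 0.3099; East Overpass 0.0329.
Raw shares: Thornfield Reservoir 183,783.17; Central Bridge 121,295.41; South Annex 143,839.24; East Overpass 15,282.18.
Rounded to nearest $100: Thornfield Reservoir $183,800; Central Bridge $121,300; South Annex $143,800; East Overpass $15,300. Sum = $464,200.
Rounded total matches; no reconciliation needed.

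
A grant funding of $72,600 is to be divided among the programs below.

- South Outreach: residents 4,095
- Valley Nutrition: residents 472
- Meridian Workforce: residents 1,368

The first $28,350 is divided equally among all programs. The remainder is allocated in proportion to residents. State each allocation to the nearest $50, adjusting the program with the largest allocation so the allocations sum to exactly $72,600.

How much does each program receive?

First tranche $28,350 split equally: $9,450 each.
Remainder $44,250 by residents (total 5,935): South Outreach 30,531.38 → $30,550; Valley Nutrition 3,519.12 → $3,500; Meridian Workforce 10,199.49 → $10,200.
Totals: South Outreach $9,450 + $30,550 = $40,000; Valley Nutrition $9,450 + $3,500 = $12,950; Meridian Workforce $9,450 + $10,200 = $19,650.

South Outreach: $40,000 | Valley Nutrition: $12,950 | Meridian Workforce: $19,650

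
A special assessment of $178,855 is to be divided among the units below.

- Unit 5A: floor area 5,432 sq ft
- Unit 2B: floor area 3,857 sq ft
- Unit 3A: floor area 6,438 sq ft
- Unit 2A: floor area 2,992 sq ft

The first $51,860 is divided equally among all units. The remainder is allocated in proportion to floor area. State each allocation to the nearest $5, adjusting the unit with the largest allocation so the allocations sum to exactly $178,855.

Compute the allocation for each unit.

Unit 5A: $49,815 | Unit 2B: $39,130 | Unit 3A: $56,645 | Unit 2A: $33,265

Equal tier: $51,860 ÷ 4 = $12,965 apiece.
Remainder $126,995 by floor area (total 18,719): Unit 5A 36,852.23 → $36,850; Unit 2B 26,166.98 → $26,165; Unit 3A 43,677.22 → $43,675; Unit 2A 20,298.58 → $20,300.
Rounding difference +$5 on remainder applied to Unit 3A.
Totals: Unit 5A $12,965 + $36,850 = $49,815; Unit 2B $12,965 + $26,165 = $39,130; Unit 3A $12,965 + $43,680 = $56,645; Unit 2A $12,965 + $20,300 = $33,265.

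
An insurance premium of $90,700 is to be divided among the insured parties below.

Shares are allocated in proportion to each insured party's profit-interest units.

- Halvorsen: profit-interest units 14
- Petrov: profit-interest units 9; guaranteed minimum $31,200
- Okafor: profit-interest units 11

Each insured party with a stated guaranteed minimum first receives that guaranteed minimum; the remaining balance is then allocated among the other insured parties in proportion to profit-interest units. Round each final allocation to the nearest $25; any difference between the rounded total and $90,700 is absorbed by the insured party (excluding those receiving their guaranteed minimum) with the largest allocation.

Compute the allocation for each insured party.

Halvorsen: $33,325 · Petrov: $31,200 · Okafor: $26,175

Fund the minimums — Petrov $31,200. Remaining pool $59,500.
Remaining pool split over remaining profit-interest units 25: Halvorsen 33,320.00 → $33,325; Okafor 26,180.00 → $26,175.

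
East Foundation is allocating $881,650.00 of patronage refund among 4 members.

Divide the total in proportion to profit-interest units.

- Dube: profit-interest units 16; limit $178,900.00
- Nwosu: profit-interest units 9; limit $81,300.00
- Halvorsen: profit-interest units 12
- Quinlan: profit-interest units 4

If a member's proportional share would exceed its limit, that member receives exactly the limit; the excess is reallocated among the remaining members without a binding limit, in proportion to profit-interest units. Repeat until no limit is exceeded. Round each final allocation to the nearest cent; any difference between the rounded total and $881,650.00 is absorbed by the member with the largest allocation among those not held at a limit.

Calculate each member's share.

Dube: $178,900.00 · Nwosu: $81,300.00 · Halvorsen: $466,087.50 · Quinlan: $155,362.50

Combined profit-interest units = 41.
Unconstrained shares: Dube 344,058.5366; Nwosu 193,532.9268; Halvorsen 258,043.9024; Quinlan 86,014.6341.
Held at cap: Dube ($178,900.00), Nwosu ($81,300.00); balance $621,450.00 reallocated over remaining profit-interest units 16.
Shares after redistribution: Halvorsen 466,087.5000 → $466,087.50; Quinlan 155,362.5000 → $155,362.50.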